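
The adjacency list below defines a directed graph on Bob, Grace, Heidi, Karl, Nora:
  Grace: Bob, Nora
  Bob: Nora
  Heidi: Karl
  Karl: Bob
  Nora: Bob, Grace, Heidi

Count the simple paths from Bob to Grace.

1

Bob→Nora→Grace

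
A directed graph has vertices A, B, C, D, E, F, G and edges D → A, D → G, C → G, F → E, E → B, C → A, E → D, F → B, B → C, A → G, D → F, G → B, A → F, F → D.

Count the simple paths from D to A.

D→A
D→F→B→C→A
D→F→E→B→C→A
D→G→B→C→A

4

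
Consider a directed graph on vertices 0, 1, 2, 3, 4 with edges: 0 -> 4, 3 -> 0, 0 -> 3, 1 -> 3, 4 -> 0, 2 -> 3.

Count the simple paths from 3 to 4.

3→0→4

1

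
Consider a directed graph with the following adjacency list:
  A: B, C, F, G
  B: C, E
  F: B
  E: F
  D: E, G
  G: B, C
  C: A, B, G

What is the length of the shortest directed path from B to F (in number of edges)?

2

Distance 0: B.
Distance 1: C, E.
Distance 2: A, F, G — contains F.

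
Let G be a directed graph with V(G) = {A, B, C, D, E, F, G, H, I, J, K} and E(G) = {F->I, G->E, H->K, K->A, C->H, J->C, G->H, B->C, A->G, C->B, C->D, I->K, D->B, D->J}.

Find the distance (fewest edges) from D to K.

4

Distance 0: D.
Distance 1: B, J.
Distance 2: C.
Distance 3: H.
Distance 4: K — contains K.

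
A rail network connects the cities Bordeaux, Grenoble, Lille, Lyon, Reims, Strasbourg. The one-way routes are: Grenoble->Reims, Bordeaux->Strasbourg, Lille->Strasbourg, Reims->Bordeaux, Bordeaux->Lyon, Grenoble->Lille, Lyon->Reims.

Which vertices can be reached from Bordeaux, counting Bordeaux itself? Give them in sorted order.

Bordeaux, Lyon, Reims, Strasbourg

Start at Bordeaux.
Its neighbours: Lyon, Strasbourg.
Then their neighbours: Reims.
Nothing further is reachable.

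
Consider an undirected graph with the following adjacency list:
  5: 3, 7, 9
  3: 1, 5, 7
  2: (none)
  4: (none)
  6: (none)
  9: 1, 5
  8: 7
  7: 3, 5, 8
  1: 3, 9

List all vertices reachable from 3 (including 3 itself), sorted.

Start at 3.
Its neighbours: 1, 5, 7.
Then their neighbours: 8, 9.
Nothing further is reachable.

1, 3, 5, 7, 8, 9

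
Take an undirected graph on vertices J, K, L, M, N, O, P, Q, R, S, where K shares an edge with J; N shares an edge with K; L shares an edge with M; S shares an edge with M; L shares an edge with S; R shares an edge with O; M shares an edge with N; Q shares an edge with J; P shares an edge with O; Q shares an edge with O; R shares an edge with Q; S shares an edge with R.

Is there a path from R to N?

Yes

Explore from R.
Distance 1: reach O, Q, S.
Distance 2: reach J, L, M, P.
Distance 3: reach K, N.
Found N.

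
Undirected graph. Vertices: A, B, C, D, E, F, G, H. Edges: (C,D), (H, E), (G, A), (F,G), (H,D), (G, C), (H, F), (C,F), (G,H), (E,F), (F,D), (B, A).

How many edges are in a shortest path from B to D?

4

Distance 0: B.
Distance 1: A.
Distance 2: G.
Distance 3: C, F, H.
Distance 4: D, E — contains D.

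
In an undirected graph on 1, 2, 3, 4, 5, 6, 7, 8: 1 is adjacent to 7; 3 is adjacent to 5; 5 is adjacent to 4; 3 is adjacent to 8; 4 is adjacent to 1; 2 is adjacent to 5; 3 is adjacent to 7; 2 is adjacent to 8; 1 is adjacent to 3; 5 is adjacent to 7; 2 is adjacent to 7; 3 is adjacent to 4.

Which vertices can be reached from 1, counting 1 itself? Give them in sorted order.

1, 2, 3, 4, 5, 7, 8

Start at 1.
Its neighbours: 3, 4, 7.
Then their neighbours: 2, 5, 8.
Nothing further is reachable.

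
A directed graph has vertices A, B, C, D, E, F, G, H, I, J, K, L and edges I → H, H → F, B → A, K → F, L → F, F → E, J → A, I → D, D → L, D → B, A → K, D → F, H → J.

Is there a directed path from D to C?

Explore from D.
Distance 1: reach B, F, L.
Distance 2: reach A, E.
Distance 3: reach K.
The search from D is exhausted; no directed path reaches C.

No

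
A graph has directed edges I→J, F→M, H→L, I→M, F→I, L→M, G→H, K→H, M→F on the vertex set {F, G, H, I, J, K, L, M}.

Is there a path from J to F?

No

J has no outgoing edges, so nothing is reachable from it.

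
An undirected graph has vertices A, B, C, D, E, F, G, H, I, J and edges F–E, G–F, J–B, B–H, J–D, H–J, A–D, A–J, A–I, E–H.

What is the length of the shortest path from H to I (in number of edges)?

Distance 0: H.
Distance 1: B, E, J.
Distance 2: A, D, F.
Distance 3: G, I — contains I.

3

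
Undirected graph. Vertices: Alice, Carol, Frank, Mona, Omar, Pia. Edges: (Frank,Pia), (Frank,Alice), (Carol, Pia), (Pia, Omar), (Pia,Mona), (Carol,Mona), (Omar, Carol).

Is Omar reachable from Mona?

Yes

Explore from Mona.
Distance 1: reach Carol, Pia.
Distance 2: reach Frank, Omar.
Found Omar.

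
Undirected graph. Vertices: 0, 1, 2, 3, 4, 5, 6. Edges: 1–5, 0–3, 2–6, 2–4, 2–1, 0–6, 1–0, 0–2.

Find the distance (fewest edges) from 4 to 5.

3

Distance 0: 4.
Distance 1: 2.
Distance 2: 0, 1, 6.
Distance 3: 3, 5 — contains 5.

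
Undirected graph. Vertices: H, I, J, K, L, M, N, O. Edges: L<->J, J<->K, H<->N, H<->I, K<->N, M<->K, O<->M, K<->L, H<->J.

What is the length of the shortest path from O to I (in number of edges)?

5

Distance 0: O.
Distance 1: M.
Distance 2: K.
Distance 3: J, L, N.
Distance 4: H.
Distance 5: I — contains I.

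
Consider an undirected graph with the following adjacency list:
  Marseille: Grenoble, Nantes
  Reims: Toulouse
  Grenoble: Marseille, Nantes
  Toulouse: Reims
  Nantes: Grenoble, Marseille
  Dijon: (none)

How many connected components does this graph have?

From Dijon: component {Dijon}.
From Grenoble: component {Grenoble, Marseille, Nantes}.
From Reims: component {Reims, Toulouse}.
That's 3 components.

3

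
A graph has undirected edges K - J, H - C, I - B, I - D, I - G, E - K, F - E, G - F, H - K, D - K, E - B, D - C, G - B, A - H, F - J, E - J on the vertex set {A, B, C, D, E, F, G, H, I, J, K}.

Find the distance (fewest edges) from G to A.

Distance 0: G.
Distance 1: B, F, I.
Distance 2: D, E, J.
Distance 3: C, K.
Distance 4: H.
Distance 5: A — contains A.

5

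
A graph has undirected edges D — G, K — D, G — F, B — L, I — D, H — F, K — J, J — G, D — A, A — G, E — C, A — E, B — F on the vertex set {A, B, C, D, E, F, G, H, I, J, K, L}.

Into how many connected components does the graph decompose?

1

From A: component {A, B, C, D, E, F, G, H, I, J, K, L}.
That's 1 component.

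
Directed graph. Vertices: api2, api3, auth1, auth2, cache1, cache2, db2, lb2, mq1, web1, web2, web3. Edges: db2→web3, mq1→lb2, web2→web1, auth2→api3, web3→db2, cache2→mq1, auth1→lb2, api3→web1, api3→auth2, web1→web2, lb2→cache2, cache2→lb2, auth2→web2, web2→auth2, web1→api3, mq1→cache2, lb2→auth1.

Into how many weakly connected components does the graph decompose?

From api2: component {api2}.
From api3: component {api3, auth2, web1, web2}.
From auth1: component {auth1, cache2, lb2, mq1}.
From cache1: component {cache1}.
From db2: component {db2, web3}.
That's 5 components.

5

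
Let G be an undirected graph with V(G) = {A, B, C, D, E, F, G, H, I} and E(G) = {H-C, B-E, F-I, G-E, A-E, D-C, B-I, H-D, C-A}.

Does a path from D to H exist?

Yes

Explore from D.
Distance 1: reach C, H.
Found H.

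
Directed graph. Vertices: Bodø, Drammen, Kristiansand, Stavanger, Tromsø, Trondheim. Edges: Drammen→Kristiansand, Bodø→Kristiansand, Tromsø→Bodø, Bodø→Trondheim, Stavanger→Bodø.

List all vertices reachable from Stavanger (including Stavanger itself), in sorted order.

Start at Stavanger.
Its neighbours: Bodø.
Then their neighbours: Kristiansand, Trondheim.
Nothing further is reachable.

Bodø, Kristiansand, Stavanger, Trondheim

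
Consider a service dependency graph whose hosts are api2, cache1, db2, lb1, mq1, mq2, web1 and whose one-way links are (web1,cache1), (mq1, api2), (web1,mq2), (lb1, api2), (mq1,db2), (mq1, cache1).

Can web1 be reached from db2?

db2 has no outgoing edges, so nothing is reachable from it.

No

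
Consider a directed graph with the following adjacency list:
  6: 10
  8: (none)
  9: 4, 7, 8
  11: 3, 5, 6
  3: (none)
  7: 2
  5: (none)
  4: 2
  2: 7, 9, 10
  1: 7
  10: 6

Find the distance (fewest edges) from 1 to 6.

Distance 0: 1.
Distance 1: 7.
Distance 2: 2.
Distance 3: 9, 10.
Distance 4: 4, 6, 8 — contains 6.

4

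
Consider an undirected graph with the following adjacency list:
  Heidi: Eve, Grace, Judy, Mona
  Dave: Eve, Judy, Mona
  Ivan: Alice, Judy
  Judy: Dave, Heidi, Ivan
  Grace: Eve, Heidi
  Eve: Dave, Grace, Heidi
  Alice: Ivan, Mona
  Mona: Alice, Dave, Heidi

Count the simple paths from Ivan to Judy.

7

Ivan–Alice–Mona–Dave–Eve–Grace–Heidi–Judy
Ivan–Alice–Mona–Dave–Eve–Heidi–Judy
Ivan–Alice–Mona–Dave–Judy
Ivan–Alice–Mona–Heidi–Eve–Dave–Judy
Ivan–Alice–Mona–Heidi–Grace–Eve–Dave–Judy
Ivan–Alice–Mona–Heidi–Judy
Ivan–Judy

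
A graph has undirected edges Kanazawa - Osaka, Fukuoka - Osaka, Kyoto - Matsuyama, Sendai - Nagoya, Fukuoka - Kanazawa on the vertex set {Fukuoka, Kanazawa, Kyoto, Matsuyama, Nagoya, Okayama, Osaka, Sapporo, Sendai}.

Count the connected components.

5

From Fukuoka: component {Fukuoka, Kanazawa, Osaka}.
From Kyoto: component {Kyoto, Matsuyama}.
From Nagoya: component {Nagoya, Sendai}.
From Okayama: component {Okayama}.
From Sapporo: component {Sapporo}.
That's 5 components.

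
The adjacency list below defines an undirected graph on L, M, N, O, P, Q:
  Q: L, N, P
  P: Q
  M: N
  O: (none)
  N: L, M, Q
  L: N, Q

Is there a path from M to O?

Explore from M.
Distance 1: reach N.
Distance 2: reach L, Q.
Distance 3: reach P.
The search is exhausted without reaching O; it lies in a different component.

No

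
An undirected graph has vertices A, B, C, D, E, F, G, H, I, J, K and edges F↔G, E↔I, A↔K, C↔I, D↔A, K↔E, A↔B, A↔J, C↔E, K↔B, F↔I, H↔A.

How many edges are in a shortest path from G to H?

Distance 0: G.
Distance 1: F.
Distance 2: I.
Distance 3: C, E.
Distance 4: K.
Distance 5: A, B.
Distance 6: D, H, J — contains H.

6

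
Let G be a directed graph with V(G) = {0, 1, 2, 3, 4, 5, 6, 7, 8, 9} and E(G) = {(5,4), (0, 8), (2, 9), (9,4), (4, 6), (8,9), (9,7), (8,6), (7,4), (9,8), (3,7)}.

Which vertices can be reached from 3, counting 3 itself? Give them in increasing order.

Start at 3.
Its neighbours: 7.
Then their neighbours: 4.
Then next layer: 6.
Nothing further is reachable.

3, 4, 6, 7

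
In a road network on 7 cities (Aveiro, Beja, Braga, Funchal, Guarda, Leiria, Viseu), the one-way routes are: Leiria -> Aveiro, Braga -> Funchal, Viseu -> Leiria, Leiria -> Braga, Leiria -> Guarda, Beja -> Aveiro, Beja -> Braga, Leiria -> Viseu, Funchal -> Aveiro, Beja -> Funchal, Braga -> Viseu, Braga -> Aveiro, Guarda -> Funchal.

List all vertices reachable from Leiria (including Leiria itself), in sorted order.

Aveiro, Braga, Funchal, Guarda, Leiria, Viseu

Start at Leiria.
Its neighbours: Aveiro, Braga, Guarda, Viseu.
Then their neighbours: Funchal.
Nothing further is reachable.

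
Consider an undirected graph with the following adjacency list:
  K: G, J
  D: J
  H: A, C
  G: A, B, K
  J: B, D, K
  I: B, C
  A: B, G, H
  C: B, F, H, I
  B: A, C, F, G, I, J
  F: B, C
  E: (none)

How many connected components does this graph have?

From A: component {A, B, C, D, F, G, H, I, J, K}.
From E: component {E}.
That's 2 components.

2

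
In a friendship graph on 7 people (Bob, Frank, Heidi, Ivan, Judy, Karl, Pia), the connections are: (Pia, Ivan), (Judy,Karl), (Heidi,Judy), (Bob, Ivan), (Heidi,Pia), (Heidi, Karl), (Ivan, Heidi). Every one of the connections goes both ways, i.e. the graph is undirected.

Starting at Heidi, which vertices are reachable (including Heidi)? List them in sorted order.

Start at Heidi.
Its neighbours: Ivan, Judy, Karl, Pia.
Then their neighbours: Bob.
Nothing further is reachable.

Bob, Heidi, Ivan, Judy, Karl, Pia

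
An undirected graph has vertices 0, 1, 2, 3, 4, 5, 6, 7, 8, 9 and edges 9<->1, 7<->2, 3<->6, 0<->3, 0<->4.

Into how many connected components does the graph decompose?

5

From 0: component {0, 3, 4, 6}.
From 1: component {1, 9}.
From 2: component {2, 7}.
From 5: component {5}.
From 8: component {8}.
That's 5 components.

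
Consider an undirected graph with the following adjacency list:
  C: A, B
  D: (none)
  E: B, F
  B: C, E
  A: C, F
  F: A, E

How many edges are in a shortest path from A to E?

2

Distance 0: A.
Distance 1: C, F.
Distance 2: B, E — contains E.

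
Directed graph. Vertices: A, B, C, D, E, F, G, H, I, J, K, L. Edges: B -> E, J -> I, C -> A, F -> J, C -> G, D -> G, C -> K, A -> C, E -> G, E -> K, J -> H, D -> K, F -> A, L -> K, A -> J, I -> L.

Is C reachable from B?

Explore from B.
Distance 1: reach E.
Distance 2: reach G, K.
The search from B is exhausted; no directed path reaches C.

No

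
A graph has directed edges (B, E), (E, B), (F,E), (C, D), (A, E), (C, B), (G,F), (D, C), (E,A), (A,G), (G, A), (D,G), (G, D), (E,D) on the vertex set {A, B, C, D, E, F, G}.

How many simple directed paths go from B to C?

B→E→A→G→D→C
B→E→D→C

2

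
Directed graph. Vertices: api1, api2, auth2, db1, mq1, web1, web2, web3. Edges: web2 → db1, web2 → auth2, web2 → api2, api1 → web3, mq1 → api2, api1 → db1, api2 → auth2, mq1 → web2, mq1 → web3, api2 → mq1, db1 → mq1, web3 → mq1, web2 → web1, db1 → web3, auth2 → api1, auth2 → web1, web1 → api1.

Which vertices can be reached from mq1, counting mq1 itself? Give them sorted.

api1, api2, auth2, db1, mq1, web1, web2, web3

Start at mq1.
Its neighbours: api2, web2, web3.
Then their neighbours: auth2, db1, web1.
Then next layer: api1.
Every vertex is now reached.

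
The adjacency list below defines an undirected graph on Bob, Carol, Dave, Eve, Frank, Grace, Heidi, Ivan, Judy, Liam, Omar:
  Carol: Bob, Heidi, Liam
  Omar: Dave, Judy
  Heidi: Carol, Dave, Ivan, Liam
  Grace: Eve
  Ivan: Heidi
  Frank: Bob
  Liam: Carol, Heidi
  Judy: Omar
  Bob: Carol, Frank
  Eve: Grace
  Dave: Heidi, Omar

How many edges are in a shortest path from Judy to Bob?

5

Distance 0: Judy.
Distance 1: Omar.
Distance 2: Dave.
Distance 3: Heidi.
Distance 4: Carol, Ivan, Liam.
Distance 5: Bob — contains Bob.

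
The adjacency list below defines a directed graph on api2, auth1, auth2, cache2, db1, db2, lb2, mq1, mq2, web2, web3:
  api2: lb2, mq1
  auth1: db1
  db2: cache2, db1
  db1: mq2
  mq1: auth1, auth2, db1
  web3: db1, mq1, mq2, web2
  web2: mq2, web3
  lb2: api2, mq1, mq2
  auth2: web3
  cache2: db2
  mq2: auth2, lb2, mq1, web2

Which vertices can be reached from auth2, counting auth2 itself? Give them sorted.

Start at auth2.
Its neighbours: web3.
Then their neighbours: db1, mq1, mq2, web2.
Then next layer: auth1, lb2.
Then next layer: api2.
Nothing further is reachable.

api2, auth1, auth2, db1, lb2, mq1, mq2, web2, web3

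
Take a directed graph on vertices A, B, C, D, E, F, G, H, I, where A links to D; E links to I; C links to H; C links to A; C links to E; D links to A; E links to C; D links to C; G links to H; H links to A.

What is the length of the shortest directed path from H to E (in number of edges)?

4

Distance 0: H.
Distance 1: A.
Distance 2: D.
Distance 3: C.
Distance 4: E — contains E.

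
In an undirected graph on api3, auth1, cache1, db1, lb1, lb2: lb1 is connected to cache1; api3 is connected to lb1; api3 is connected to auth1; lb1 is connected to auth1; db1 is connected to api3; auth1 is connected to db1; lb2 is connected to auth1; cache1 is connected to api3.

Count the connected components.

From api3: component {api3, auth1, cache1, db1, lb1, lb2}.
That's 1 component.

1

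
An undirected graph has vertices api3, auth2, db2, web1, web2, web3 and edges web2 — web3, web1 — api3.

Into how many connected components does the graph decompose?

From api3: component {api3, web1}.
From auth2: component {auth2}.
From db2: component {db2}.
From web2: component {web2, web3}.
That's 4 components.

4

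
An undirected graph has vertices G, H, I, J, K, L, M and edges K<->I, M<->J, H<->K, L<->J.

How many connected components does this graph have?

3

From G: component {G}.
From H: component {H, I, K}.
From J: component {J, L, M}.
That's 3 components.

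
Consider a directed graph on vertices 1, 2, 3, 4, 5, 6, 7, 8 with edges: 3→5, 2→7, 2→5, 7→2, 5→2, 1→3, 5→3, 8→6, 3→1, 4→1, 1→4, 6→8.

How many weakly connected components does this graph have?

2

From 1: component {1, 2, 3, 4, 5, 7}.
From 6: component {6, 8}.
That's 2 components.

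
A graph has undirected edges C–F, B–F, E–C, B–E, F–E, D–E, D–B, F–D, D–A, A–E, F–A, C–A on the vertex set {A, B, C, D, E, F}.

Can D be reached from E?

Explore from E.
Distance 1: reach A, B, C, D, F.
Found D.

Yes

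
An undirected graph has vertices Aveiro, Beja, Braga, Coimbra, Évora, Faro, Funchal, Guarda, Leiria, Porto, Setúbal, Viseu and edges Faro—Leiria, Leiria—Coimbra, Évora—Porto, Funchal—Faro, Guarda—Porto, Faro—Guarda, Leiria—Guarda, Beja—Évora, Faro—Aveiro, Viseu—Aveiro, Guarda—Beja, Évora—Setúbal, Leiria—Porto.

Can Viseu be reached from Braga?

Braga has no edges, so nothing is reachable from it.

No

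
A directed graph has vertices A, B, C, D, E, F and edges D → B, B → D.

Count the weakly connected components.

From A: component {A}.
From B: component {B, D}.
From C: component {C}.
From E: component {E}.
From F: component {F}.
That's 5 components.

5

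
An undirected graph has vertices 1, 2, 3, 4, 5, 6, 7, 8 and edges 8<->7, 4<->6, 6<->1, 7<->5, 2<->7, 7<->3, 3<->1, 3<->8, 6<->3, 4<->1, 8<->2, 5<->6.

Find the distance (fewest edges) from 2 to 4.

4

Distance 0: 2.
Distance 1: 7, 8.
Distance 2: 3, 5.
Distance 3: 1, 6.
Distance 4: 4 — contains 4.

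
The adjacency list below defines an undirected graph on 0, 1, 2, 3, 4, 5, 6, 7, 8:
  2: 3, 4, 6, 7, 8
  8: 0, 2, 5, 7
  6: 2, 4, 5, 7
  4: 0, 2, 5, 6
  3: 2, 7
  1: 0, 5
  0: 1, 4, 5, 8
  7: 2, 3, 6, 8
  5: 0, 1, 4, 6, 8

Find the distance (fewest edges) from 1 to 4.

Distance 0: 1.
Distance 1: 0, 5.
Distance 2: 4, 6, 8 — contains 4.

2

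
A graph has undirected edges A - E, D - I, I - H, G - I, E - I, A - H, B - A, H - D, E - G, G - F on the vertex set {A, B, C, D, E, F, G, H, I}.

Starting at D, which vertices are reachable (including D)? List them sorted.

A, B, D, E, F, G, H, I

Start at D.
Its neighbours: H, I.
Then their neighbours: A, E, G.
Then next layer: B, F.
Nothing further is reachable.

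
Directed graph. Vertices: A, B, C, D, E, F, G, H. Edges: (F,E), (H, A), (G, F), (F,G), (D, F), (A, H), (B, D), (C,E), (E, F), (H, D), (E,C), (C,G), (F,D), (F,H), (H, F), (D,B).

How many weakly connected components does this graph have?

1

From A: component {A, B, C, D, E, F, G, H}.
That's 1 component.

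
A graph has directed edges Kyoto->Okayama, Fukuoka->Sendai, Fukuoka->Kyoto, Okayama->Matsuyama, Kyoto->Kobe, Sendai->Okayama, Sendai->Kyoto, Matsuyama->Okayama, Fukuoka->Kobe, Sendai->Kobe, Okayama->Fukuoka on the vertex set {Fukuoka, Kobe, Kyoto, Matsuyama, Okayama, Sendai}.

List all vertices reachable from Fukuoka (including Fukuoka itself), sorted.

Start at Fukuoka.
Its neighbours: Kobe, Kyoto, Sendai.
Then their neighbours: Okayama.
Then next layer: Matsuyama.
Every vertex is now reached.

Fukuoka, Kobe, Kyoto, Matsuyama, Okayama, Sendai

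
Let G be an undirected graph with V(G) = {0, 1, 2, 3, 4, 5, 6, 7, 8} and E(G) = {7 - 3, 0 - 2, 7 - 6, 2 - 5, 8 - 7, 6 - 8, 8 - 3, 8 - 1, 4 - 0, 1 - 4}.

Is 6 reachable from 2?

Yes

Explore from 2.
Distance 1: reach 0, 5.
Distance 2: reach 4.
Distance 3: reach 1.
Distance 4: reach 8.
Distance 5: reach 3, 6, 7.
Found 6.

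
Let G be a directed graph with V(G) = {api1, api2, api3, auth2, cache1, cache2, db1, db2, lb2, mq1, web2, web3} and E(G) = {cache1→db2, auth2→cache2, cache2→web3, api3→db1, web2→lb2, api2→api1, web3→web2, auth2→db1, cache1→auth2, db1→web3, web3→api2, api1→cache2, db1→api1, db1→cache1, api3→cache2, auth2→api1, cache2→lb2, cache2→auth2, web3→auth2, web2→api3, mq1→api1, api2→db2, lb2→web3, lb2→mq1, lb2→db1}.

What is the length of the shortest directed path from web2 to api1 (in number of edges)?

3

Distance 0: web2.
Distance 1: api3, lb2.
Distance 2: cache2, db1, mq1, web3.
Distance 3: api1, api2, auth2, cache1 — contains api1.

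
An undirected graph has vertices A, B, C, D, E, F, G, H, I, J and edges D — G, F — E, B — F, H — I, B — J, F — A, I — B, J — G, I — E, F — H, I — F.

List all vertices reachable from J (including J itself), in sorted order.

Start at J.
Its neighbours: B, G.
Then their neighbours: D, F, I.
Then next layer: A, E, H.
Nothing further is reachable.

A, B, D, E, F, G, H, I, J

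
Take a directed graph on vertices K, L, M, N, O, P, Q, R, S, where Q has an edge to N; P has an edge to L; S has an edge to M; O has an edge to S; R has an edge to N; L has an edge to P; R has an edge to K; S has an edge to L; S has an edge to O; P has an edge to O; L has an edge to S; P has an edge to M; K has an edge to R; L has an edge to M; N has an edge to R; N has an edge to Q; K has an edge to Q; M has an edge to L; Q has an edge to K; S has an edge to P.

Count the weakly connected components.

2

From K: component {K, N, Q, R}.
From L: component {L, M, O, P, S}.
That's 2 components.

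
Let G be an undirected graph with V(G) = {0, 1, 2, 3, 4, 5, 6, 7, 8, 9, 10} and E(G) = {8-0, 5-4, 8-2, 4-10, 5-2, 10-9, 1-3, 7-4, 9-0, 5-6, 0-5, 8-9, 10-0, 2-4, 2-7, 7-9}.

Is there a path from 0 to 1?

Explore from 0.
Distance 1: reach 5, 8, 9, 10.
Distance 2: reach 2, 4, 6, 7.
The search is exhausted without reaching 1; it lies in a different component.

No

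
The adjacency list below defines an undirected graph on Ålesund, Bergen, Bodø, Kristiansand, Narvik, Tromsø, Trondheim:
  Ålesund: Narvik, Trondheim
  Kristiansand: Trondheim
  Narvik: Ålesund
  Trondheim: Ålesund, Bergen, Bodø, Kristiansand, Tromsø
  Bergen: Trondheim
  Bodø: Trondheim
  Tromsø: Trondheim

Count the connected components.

From Ålesund: component {Ålesund, Bergen, Bodø, Kristiansand, Narvik, Tromsø, Trondheim}.
That's 1 component.

1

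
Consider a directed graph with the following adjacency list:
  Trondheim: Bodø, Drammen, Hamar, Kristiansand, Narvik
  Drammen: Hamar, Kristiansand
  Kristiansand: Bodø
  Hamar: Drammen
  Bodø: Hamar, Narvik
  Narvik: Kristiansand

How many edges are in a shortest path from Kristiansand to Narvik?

Distance 0: Kristiansand.
Distance 1: Bodø.
Distance 2: Hamar, Narvik — contains Narvik.

2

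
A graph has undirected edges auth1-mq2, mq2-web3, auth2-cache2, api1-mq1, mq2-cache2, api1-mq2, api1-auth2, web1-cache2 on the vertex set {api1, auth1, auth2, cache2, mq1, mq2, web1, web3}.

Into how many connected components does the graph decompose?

1

From api1: component {api1, auth1, auth2, cache2, mq1, mq2, web1, web3}.
That's 1 component.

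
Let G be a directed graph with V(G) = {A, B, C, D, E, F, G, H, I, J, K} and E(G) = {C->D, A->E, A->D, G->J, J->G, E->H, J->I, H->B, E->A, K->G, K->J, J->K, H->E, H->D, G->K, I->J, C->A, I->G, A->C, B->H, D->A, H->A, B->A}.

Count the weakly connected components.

From A: component {A, B, C, D, E, H}.
From F: component {F}.
From G: component {G, I, J, K}.
That's 3 components.

3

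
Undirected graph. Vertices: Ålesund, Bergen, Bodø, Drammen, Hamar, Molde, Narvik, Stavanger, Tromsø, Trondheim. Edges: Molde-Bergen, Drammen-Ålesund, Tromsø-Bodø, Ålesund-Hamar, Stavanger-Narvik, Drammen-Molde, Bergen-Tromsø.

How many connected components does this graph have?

From Ålesund: component {Ålesund, Bergen, Bodø, Drammen, Hamar, Molde, Tromsø}.
From Narvik: component {Narvik, Stavanger}.
From Trondheim: component {Trondheim}.
That's 3 components.

3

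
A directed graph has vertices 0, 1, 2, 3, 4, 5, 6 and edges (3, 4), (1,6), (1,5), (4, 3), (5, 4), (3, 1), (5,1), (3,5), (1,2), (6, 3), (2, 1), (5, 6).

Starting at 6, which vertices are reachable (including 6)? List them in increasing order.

1, 2, 3, 4, 5, 6

Start at 6.
Its neighbours: 3.
Then their neighbours: 1, 4, 5.
Then next layer: 2.
Nothing further is reachable.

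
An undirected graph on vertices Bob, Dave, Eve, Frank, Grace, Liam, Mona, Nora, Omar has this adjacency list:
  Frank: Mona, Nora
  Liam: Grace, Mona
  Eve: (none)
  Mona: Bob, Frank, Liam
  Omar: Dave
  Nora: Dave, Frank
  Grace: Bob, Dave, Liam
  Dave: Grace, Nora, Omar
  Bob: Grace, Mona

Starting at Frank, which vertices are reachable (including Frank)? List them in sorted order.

Start at Frank.
Its neighbours: Mona, Nora.
Then their neighbours: Bob, Dave, Liam.
Then next layer: Grace, Omar.
Nothing further is reachable.

Bob, Dave, Frank, Grace, Liam, Mona, Nora, Omar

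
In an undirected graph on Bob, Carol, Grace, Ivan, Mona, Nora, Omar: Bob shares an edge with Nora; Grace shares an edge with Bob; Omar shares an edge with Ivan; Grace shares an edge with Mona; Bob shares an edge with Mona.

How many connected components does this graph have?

From Bob: component {Bob, Grace, Mona, Nora}.
From Carol: component {Carol}.
From Ivan: component {Ivan, Omar}.
That's 3 components.

3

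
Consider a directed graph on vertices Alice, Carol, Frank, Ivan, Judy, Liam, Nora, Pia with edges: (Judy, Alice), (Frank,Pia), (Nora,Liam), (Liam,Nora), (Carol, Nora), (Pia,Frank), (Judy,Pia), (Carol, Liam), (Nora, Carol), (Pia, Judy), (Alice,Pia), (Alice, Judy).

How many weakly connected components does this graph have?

3

From Alice: component {Alice, Frank, Judy, Pia}.
From Carol: component {Carol, Liam, Nora}.
From Ivan: component {Ivan}.
That's 3 components.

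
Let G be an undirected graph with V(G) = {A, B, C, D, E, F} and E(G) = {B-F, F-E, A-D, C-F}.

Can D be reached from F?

Explore from F.
Distance 1: reach B, C, E.
The search is exhausted without reaching D; it lies in a different component.

No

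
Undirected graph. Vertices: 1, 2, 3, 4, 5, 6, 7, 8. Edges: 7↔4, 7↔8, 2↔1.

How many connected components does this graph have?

5

From 1: component {1, 2}.
From 3: component {3}.
From 4: component {4, 7, 8}.
From 5: component {5}.
From 6: component {6}.
That's 5 components.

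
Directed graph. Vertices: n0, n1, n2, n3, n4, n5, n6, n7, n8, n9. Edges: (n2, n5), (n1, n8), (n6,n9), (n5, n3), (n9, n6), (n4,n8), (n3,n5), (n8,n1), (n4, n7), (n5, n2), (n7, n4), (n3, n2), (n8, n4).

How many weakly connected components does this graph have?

From n0: component {n0}.
From n1: component {n1, n4, n7, n8}.
From n2: component {n2, n3, n5}.
From n6: component {n6, n9}.
That's 4 components.

4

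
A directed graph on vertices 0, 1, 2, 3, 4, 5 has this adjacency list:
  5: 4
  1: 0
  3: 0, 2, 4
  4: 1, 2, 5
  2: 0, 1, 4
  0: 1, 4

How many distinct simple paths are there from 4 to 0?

3

4→1→0
4→2→0
4→2→1→0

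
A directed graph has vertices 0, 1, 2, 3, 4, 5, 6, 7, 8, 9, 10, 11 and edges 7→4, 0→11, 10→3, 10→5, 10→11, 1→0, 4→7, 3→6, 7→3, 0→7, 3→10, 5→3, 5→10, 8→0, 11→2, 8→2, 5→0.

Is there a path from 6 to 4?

No

6 has no outgoing edges, so nothing is reachable from it.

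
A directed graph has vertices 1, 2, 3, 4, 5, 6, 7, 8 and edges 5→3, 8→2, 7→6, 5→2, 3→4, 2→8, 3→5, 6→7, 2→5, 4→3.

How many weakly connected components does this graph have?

3

From 1: component {1}.
From 2: component {2, 3, 4, 5, 8}.
From 6: component {6, 7}.
That's 3 components.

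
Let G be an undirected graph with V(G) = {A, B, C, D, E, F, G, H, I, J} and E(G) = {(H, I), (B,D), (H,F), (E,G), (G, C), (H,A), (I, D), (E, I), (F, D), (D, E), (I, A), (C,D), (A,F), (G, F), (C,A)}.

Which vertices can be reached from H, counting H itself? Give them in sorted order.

A, B, C, D, E, F, G, H, I

Start at H.
Its neighbours: A, F, I.
Then their neighbours: C, D, E, G.
Then next layer: B.
Nothing further is reachable.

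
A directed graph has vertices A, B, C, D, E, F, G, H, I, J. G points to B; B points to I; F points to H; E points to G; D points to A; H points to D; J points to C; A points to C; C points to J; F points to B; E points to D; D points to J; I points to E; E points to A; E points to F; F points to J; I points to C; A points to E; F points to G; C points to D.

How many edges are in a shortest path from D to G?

Distance 0: D.
Distance 1: A, J.
Distance 2: C, E.
Distance 3: F, G — contains G.

3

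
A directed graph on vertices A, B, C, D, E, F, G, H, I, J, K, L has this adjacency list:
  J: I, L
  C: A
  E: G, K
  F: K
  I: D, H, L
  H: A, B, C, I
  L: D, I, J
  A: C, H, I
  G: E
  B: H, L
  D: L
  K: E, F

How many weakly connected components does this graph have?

From A: component {A, B, C, D, H, I, J, L}.
From E: component {E, F, G, K}.
That's 2 components.

2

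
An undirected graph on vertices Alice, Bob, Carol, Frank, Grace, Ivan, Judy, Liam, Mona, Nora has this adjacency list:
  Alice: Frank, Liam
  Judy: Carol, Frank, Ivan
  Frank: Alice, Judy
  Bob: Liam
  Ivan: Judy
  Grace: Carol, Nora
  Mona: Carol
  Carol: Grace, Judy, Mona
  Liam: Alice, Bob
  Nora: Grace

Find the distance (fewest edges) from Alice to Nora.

5

Distance 0: Alice.
Distance 1: Frank, Liam.
Distance 2: Bob, Judy.
Distance 3: Carol, Ivan.
Distance 4: Grace, Mona.
Distance 5: Nora — contains Nora.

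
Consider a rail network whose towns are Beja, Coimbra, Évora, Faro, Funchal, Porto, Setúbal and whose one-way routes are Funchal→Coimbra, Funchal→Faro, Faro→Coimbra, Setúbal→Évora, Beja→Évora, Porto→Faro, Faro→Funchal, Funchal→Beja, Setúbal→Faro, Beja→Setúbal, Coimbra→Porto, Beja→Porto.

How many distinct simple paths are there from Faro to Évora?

2

Faro→Funchal→Beja→Évora
Faro→Funchal→Beja→Setúbal→Évora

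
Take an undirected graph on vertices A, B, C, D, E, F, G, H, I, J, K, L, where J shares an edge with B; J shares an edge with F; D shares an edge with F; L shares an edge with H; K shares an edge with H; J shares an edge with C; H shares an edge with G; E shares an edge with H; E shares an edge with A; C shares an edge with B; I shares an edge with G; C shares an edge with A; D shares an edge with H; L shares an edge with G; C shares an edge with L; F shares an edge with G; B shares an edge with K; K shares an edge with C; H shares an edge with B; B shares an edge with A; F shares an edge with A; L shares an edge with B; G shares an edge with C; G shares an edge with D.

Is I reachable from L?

Explore from L.
Distance 1: reach B, C, G, H.
Distance 2: reach A, D, E, F, I, J, K.
Found I.

Yes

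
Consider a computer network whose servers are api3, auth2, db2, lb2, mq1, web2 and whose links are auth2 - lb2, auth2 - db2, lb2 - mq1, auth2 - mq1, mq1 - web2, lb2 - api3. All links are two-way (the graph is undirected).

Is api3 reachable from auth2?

Yes

Explore from auth2.
Distance 1: reach db2, lb2, mq1.
Distance 2: reach api3, web2.
Found api3.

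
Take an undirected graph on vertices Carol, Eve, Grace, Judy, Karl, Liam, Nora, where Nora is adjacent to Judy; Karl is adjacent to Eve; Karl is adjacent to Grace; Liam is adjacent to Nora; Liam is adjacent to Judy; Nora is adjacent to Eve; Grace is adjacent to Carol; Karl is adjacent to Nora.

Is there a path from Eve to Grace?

Explore from Eve.
Distance 1: reach Karl, Nora.
Distance 2: reach Grace, Judy, Liam.
Found Grace.

Yes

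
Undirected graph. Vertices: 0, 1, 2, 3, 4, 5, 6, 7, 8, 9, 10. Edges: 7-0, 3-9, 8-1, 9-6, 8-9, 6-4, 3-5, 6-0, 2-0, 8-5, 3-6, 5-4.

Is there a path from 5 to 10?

Explore from 5.
Distance 1: reach 3, 4, 8.
Distance 2: reach 1, 6, 9.
Distance 3: reach 0.
Distance 4: reach 2, 7.
The search is exhausted without reaching 10; it lies in a different component.

No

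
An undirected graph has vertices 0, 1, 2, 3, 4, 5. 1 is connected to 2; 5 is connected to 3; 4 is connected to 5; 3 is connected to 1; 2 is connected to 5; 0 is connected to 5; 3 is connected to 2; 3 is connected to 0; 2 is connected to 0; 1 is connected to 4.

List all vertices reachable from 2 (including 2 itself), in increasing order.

0, 1, 2, 3, 4, 5

Start at 2.
Its neighbours: 0, 1, 3, 5.
Then their neighbours: 4.
Every vertex is now reached.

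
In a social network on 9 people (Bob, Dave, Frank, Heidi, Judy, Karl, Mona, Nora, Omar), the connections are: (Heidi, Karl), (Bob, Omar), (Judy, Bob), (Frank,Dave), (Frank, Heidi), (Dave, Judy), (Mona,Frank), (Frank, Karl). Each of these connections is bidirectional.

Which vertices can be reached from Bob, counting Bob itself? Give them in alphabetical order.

Bob, Dave, Frank, Heidi, Judy, Karl, Mona, Omar

Start at Bob.
Its neighbours: Judy, Omar.
Then their neighbours: Dave.
Then next layer: Frank.
Then next layer: Heidi, Karl, Mona.
Nothing further is reachable.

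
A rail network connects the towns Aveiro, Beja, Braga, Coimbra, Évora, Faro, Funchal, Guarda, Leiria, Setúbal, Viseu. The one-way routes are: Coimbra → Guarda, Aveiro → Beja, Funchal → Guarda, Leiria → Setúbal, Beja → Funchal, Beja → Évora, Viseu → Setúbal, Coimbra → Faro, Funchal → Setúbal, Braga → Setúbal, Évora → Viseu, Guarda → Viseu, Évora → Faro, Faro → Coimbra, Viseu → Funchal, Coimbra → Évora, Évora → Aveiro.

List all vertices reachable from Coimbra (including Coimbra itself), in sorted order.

Aveiro, Beja, Coimbra, Évora, Faro, Funchal, Guarda, Setúbal, Viseu

Start at Coimbra.
Its neighbours: Évora, Faro, Guarda.
Then their neighbours: Aveiro, Viseu.
Then next layer: Beja, Funchal, Setúbal.
Nothing further is reachable.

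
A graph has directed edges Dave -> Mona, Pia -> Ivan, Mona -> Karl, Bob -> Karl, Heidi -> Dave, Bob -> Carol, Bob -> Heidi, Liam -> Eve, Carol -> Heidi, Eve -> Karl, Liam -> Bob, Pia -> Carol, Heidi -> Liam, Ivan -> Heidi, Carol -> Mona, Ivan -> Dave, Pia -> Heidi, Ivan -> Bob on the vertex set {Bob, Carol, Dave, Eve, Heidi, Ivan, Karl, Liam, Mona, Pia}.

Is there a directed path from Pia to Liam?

Explore from Pia.
Distance 1: reach Carol, Heidi, Ivan.
Distance 2: reach Bob, Dave, Liam, Mona.
Found Liam.

Yes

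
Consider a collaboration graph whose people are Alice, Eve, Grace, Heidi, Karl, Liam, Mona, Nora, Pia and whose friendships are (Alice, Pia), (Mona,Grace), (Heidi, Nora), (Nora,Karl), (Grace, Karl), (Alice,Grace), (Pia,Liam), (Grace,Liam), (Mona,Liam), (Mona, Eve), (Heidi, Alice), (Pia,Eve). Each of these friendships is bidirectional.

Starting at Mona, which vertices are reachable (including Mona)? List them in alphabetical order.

Start at Mona.
Its neighbours: Eve, Grace, Liam.
Then their neighbours: Alice, Karl, Pia.
Then next layer: Heidi, Nora.
Every vertex is now reached.

Alice, Eve, Grace, Heidi, Karl, Liam, Mona, Nora, Pia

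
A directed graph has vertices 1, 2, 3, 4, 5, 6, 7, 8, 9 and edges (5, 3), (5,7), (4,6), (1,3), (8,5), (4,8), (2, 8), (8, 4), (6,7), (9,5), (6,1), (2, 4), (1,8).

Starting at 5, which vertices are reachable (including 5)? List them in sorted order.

3, 5, 7

Start at 5.
Its neighbours: 3, 7.
Nothing further is reachable.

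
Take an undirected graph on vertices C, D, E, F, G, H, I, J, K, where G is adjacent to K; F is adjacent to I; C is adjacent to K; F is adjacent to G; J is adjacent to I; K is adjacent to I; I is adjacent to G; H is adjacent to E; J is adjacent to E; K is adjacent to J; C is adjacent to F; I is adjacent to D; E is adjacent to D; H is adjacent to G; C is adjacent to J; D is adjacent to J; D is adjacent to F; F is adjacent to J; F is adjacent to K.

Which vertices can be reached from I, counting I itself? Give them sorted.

C, D, E, F, G, H, I, J, K

Start at I.
Its neighbours: D, F, G, J, K.
Then their neighbours: C, E, H.
Every vertex is now reached.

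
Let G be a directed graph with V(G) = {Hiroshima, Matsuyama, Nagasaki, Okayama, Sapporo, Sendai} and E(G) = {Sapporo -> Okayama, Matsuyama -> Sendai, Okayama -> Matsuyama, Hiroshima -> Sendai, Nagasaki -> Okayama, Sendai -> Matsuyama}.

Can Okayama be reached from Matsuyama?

No

Explore from Matsuyama.
Distance 1: reach Sendai.
The search from Matsuyama is exhausted; no directed path reaches Okayama.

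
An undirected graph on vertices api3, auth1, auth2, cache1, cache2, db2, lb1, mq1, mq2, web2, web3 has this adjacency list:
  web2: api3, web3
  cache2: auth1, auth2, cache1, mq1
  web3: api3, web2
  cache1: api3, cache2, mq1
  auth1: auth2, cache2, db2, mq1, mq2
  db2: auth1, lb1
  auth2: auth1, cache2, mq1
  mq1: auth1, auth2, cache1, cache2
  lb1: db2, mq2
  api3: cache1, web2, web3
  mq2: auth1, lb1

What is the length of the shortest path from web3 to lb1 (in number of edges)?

Distance 0: web3.
Distance 1: api3, web2.
Distance 2: cache1.
Distance 3: cache2, mq1.
Distance 4: auth1, auth2.
Distance 5: db2, mq2.
Distance 6: lb1 — contains lb1.

6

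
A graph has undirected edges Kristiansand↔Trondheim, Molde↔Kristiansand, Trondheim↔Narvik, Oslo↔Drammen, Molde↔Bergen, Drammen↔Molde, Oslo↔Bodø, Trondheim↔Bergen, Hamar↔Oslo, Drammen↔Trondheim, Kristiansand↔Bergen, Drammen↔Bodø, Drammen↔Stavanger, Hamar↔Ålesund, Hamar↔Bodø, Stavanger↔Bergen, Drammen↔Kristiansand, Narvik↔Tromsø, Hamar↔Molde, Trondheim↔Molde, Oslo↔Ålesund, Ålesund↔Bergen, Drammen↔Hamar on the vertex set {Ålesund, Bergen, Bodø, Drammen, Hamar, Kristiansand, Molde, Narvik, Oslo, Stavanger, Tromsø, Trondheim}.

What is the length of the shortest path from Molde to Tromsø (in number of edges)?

Distance 0: Molde.
Distance 1: Bergen, Drammen, Hamar, Kristiansand, Trondheim.
Distance 2: Ålesund, Bodø, Narvik, Oslo, Stavanger.
Distance 3: Tromsø — contains Tromsø.

3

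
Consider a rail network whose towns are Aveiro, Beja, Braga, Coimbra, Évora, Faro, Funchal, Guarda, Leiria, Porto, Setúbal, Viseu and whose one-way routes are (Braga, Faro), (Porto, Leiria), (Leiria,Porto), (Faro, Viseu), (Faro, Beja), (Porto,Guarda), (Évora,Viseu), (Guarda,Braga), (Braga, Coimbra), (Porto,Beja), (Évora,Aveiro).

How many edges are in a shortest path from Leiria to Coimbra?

4

Distance 0: Leiria.
Distance 1: Porto.
Distance 2: Beja, Guarda.
Distance 3: Braga.
Distance 4: Coimbra, Faro — contains Coimbra.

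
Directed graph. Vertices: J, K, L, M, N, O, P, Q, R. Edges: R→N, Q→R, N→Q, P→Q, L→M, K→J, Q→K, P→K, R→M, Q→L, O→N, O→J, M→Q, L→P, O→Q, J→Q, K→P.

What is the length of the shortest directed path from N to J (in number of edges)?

3

Distance 0: N.
Distance 1: Q.
Distance 2: K, L, R.
Distance 3: J, M, P — contains J.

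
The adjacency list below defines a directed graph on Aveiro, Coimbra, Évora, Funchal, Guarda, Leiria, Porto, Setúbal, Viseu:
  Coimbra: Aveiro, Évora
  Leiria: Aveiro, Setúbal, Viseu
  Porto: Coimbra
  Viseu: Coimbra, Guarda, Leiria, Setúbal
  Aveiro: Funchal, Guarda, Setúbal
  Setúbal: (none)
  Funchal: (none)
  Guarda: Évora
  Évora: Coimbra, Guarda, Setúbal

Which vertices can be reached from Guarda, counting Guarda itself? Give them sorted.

Aveiro, Coimbra, Évora, Funchal, Guarda, Setúbal

Start at Guarda.
Its neighbours: Évora.
Then their neighbours: Coimbra, Setúbal.
Then next layer: Aveiro.
Then next layer: Funchal.
Nothing further is reachable.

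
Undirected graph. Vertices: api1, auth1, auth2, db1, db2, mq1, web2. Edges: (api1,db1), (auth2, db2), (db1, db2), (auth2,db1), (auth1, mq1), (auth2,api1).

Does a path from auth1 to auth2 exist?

Explore from auth1.
Distance 1: reach mq1.
The search is exhausted without reaching auth2; it lies in a different component.

No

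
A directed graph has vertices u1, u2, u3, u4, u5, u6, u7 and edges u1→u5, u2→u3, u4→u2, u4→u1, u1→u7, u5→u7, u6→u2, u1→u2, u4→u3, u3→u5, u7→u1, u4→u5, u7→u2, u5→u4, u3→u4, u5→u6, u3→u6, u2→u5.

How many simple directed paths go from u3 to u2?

15

u3→u4→u1→u2
u3→u4→u1→u5→u6→u2
u3→u4→u1→u5→u7→u2
u3→u4→u1→u7→u2
u3→u4→u2
u3→u4→u5→u6→u2
u3→u4→u5→u7→u1→u2
u3→u4→u5→u7→u2
u3→u5→u4→u1→u2
u3→u5→u4→u1→u7→u2
u3→u5→u4→u2
u3→u5→u6→u2
u3→u5→u7→u1→u2
u3→u5→u7→u2
u3→u6→u2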